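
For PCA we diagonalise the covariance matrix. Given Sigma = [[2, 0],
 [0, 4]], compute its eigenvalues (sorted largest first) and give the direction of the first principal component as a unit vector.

Step 1 — characteristic polynomial of 2×2 Sigma:
  det(Sigma - λI) = λ² - trace · λ + det = 0.
  trace = 2 + 4 = 6, det = 2·4 - (0)² = 8.
Step 2 — discriminant:
  Δ = trace² - 4·det = 36 - 32 = 4.
Step 3 — eigenvalues:
  λ = (trace ± √Δ)/2 = (6 ± 2)/2,
  λ_1 = 4,  λ_2 = 2.

Step 4 — unit eigenvector for λ_1: Sigma is diagonal, so its eigenvectors are the coordinate axes. λ_1 = 4 is the diagonal entry on the second coordinate axis, hence
  v_1 = (0, 1) (||v_1|| = 1).

λ_1 = 4,  λ_2 = 2;  v_1 ≈ (0, 1)


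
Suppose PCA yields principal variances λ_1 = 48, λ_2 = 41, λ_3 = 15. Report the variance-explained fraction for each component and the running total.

Step 1 — total variance = trace(Sigma) = Σ λ_i = 48 + 41 + 15 = 104.

Step 2 — fraction explained by component i = λ_i / Σ λ:
  PC1: 48/104 = 0.4615
  PC2: 41/104 = 0.3942
  PC3: 15/104 = 0.1442

Step 3 — cumulative fraction after k components = (λ_1 + ... + λ_k) / Σ λ:
  k = 1: 48/104 = 0.4615
  k = 2: (48 + 41)/104 = 89/104 = 0.8558
  k = 3: (48 + 41 + 15)/104 = 104/104 = 1

Summary (fraction, with percent):

explained: PC1 0.4615 (46.15%), PC2 0.3942 (39.42%), PC3 0.1442 (14.42%);  cumulative: 0.4615, 0.8558, 1


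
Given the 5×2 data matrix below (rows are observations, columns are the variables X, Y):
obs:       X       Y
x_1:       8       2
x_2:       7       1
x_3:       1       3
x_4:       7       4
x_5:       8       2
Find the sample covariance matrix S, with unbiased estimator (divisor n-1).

Step 1 — column means:
  mean(X) = (8 + 7 + 1 + 7 + 8) / 5 = 31/5 = 6.2
  mean(Y) = (2 + 1 + 3 + 4 + 2) / 5 = 12/5 = 2.4

Step 2 — sample covariance S[i,j] = (1/(n-1)) · Σ_k (x_{k,i} - mean_i) · (x_{k,j} - mean_j), with n-1 = 4.
  S[X,X] = ((1.8)·(1.8) + (0.8)·(0.8) + (-5.2)·(-5.2) + (0.8)·(0.8) + (1.8)·(1.8)) / 4 = 34.8/4 = 8.7
  S[X,Y] = ((1.8)·(-0.4) + (0.8)·(-1.4) + (-5.2)·(0.6) + (0.8)·(1.6) + (1.8)·(-0.4)) / 4 = -4.4/4 = -1.1
  S[Y,Y] = ((-0.4)·(-0.4) + (-1.4)·(-1.4) + (0.6)·(0.6) + (1.6)·(1.6) + (-0.4)·(-0.4)) / 4 = 5.2/4 = 1.3

S is symmetric (S[j,i] = S[i,j]). Assembling:

S = [[8.7, -1.1],
 [-1.1, 1.3]]


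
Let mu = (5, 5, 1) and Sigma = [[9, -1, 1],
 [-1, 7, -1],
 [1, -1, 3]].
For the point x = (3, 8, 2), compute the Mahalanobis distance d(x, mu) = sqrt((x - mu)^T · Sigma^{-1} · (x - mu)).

Step 1 — centre the observation: (x - mu) = (-2, 3, 1).

Step 2 — invert Sigma (cofactor / det for 3×3, or solve directly):
  Sigma^{-1} = [[0.1163, 0.0116, -0.0349],
 [0.0116, 0.1512, 0.0465],
 [-0.0349, 0.0465, 0.3605]].

Step 3 — form the quadratic (x - mu)^T · Sigma^{-1} · (x - mu):
  Sigma^{-1} · (x - mu) = (-0.2326, 0.4767, 0.5698).
  (x - mu)^T · [Sigma^{-1} · (x - mu)] = (-2)·(-0.2326) + (3)·(0.4767) + (1)·(0.5698) = 2.4651.

Step 4 — take square root: d = √(2.4651) ≈ 1.5701.

d(x, mu) = √(2.4651) ≈ 1.5701


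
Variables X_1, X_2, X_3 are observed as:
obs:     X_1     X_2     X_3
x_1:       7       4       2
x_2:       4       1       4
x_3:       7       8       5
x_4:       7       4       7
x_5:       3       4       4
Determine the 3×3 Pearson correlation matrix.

Step 1 — column means:
  mean(X_1) = (7 + 4 + 7 + 7 + 3) / 5 = 28/5 = 5.6
  mean(X_2) = (4 + 1 + 8 + 4 + 4) / 5 = 21/5 = 4.2
  mean(X_3) = (2 + 4 + 5 + 7 + 4) / 5 = 22/5 = 4.4

Step 2 — sample variances and covariances s[i,j] = (1/(n-1)) · Σ_k (x_{k,i} - mean_i) · (x_{k,j} - mean_j), with n-1 = 4:
  s[X_1,X_1] = ((1.4)·(1.4) + (-1.6)·(-1.6) + (1.4)·(1.4) + (1.4)·(1.4) + (-2.6)·(-2.6)) / 4 = 15.2/4 = 3.8
  s[X_1,X_2] = ((1.4)·(-0.2) + (-1.6)·(-3.2) + (1.4)·(3.8) + (1.4)·(-0.2) + (-2.6)·(-0.2)) / 4 = 10.4/4 = 2.6
  s[X_1,X_3] = ((1.4)·(-2.4) + (-1.6)·(-0.4) + (1.4)·(0.6) + (1.4)·(2.6) + (-2.6)·(-0.4)) / 4 = 2.8/4 = 0.7
  s[X_2,X_2] = ((-0.2)·(-0.2) + (-3.2)·(-3.2) + (3.8)·(3.8) + (-0.2)·(-0.2) + (-0.2)·(-0.2)) / 4 = 24.8/4 = 6.2
  s[X_2,X_3] = ((-0.2)·(-2.4) + (-3.2)·(-0.4) + (3.8)·(0.6) + (-0.2)·(2.6) + (-0.2)·(-0.4)) / 4 = 3.6/4 = 0.9
  s[X_3,X_3] = ((-2.4)·(-2.4) + (-0.4)·(-0.4) + (0.6)·(0.6) + (2.6)·(2.6) + (-0.4)·(-0.4)) / 4 = 13.2/4 = 3.3
  Sample standard deviations s_i = √(s[i,i]):
  s(X_1) = √(3.8) = 1.9494
  s(X_2) = √(6.2) = 2.49
  s(X_3) = √(3.3) = 1.8166

Step 3 — r_{ij} = s_{ij} / (s_i · s_j):
  r[X_1,X_1] = 1 (diagonal).
  r[X_1,X_2] = 2.6 / (1.9494 · 2.49) = 2.6 / 4.8539 = 0.5357
  r[X_1,X_3] = 0.7 / (1.9494 · 1.8166) = 0.7 / 3.5412 = 0.1977
  r[X_2,X_2] = 1 (diagonal).
  r[X_2,X_3] = 0.9 / (2.49 · 1.8166) = 0.9 / 4.5233 = 0.199
  r[X_3,X_3] = 1 (diagonal).

R is symmetric with unit diagonal. Assembling:

R = [[1, 0.5357, 0.1977],
 [0.5357, 1, 0.199],
 [0.1977, 0.199, 1]]


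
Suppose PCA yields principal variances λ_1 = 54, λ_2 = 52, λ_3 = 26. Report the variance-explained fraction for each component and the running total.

Step 1 — total variance = trace(Sigma) = Σ λ_i = 54 + 52 + 26 = 132.

Step 2 — fraction explained by component i = λ_i / Σ λ:
  PC1: 54/132 = 0.4091
  PC2: 52/132 = 0.3939
  PC3: 26/132 = 0.197

Step 3 — cumulative fraction after k components = (λ_1 + ... + λ_k) / Σ λ:
  k = 1: 54/132 = 0.4091
  k = 2: (54 + 52)/132 = 106/132 = 0.803
  k = 3: (54 + 52 + 26)/132 = 132/132 = 1

Summary (fraction, with percent):

explained: PC1 0.4091 (40.91%), PC2 0.3939 (39.39%), PC3 0.197 (19.7%);  cumulative: 0.4091, 0.803, 1


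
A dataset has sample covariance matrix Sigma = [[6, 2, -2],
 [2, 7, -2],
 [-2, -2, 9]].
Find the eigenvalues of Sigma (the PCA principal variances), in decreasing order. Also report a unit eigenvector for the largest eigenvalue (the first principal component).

Step 1 — characteristic polynomial p(λ) = det(λI - Sigma) = λ³ - tr·λ² + c_1·λ - det, where tr = trace, c_1 = sum of the principal 2×2 minors, det = det(Sigma):
  tr = 6 + 7 + 9 = 22,
  c_1 = (6·7 - (2)²) + (6·9 - (-2)²) + (7·9 - (-2)²) = 38 + 50 + 59 = 147,
  det = 6·(7·9 - (-2)²) - (2)·((2)·9 - (-2)·(-2)) + (-2)·((2)·(-2) - 7·(-2)) = 6·(59) - (2)·(14) + (-2)·(10) = 306.
  So p(λ) = λ³ - 22λ² + 147λ - 306.
Step 2 — look for an integer root (rational root theorem: any rational root is an integer divisor of 306). Testing λ = 6:
  p(6) = 216 - 792 + 882 - 306 = 0  ✓
  Dividing out (λ - 6): p(λ) = (λ - 6)(λ² - 16λ + 51).
Step 3 — remaining eigenvalues from the quadratic λ² - 16λ + 51 = 0:
  Δ = 16² - 4·51 = 256 - 204 = 52,  λ = (16 ± √52)/2 = (16 ± 7.2111)/2 ≈ 11.6056 or 4.3944.
  Sorted: λ_1 = 11.6056,  λ_2 = 6,  λ_3 = 4.3944  (check: sum = 22 = tr ✓).

Step 4 — unit eigenvector for λ_1 ≈ 11.6056: v spans the null space of (Sigma - λ_1 I), whose rows are
  r_1 = (-5.6056, 2, -2),  r_2 = (2, -4.6056, -2),  r_3 = (-2, -2, -2.6056).
  v is orthogonal to every row, so take v ∝ r_1 × r_2 = ((2)·(-2) - (-2)·(-4.6056), (-2)·(2) - (-5.6056)·(-2), (-5.6056)·(-4.6056) - (2)·(2)) ≈ (-13.2111, -15.2111, 21.8167).
  Rescale (multiply by -1 so the first nonzero entry is positive): u = (13.2111, 15.2111, -21.8167).
  ||u|| = √((13.2111)² + (15.2111)² + (-21.8167)²) = √(881.8773) ≈ 29.6964,  v_1 = u/||u|| ≈ (0.4449, 0.5122, -0.7347) (||v_1|| = 1).

λ_1 = 11.6056,  λ_2 = 6,  λ_3 = 4.3944;  v_1 ≈ (0.4449, 0.5122, -0.7347)


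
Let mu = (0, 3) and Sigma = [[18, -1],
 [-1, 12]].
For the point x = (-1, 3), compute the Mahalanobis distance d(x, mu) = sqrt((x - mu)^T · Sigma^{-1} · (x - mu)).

Step 1 — centre the observation: (x - mu) = (-1, 0).

Step 2 — invert Sigma. det(Sigma) = 18·12 - (-1)² = 215.
  Sigma^{-1} = (1/det) · [[d, -b], [-b, a]] = [[0.0558, 0.0047],
 [0.0047, 0.0837]].

Step 3 — form the quadratic (x - mu)^T · Sigma^{-1} · (x - mu):
  Sigma^{-1} · (x - mu) = (-0.0558, -0.0047).
  (x - mu)^T · [Sigma^{-1} · (x - mu)] = (-1)·(-0.0558) + (0)·(-0.0047) = 0.0558.

Step 4 — take square root: d = √(0.0558) ≈ 0.2362.

d(x, mu) = √(0.0558) ≈ 0.2362


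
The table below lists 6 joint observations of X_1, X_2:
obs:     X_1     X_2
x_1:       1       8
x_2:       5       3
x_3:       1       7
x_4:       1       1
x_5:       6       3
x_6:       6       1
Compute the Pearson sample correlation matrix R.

Step 1 — column means:
  mean(X_1) = (1 + 5 + 1 + 1 + 6 + 6) / 6 = 20/6 = 3.3333
  mean(X_2) = (8 + 3 + 7 + 1 + 3 + 1) / 6 = 23/6 = 3.8333

Step 2 — sample variances and covariances s[i,j] = (1/(n-1)) · Σ_k (x_{k,i} - mean_i) · (x_{k,j} - mean_j), with n-1 = 5:
  s[X_1,X_1] = ((-2.3333)·(-2.3333) + (1.6667)·(1.6667) + (-2.3333)·(-2.3333) + (-2.3333)·(-2.3333) + (2.6667)·(2.6667) + (2.6667)·(2.6667)) / 5 = 33.3333/5 = 6.6667
  s[X_1,X_2] = ((-2.3333)·(4.1667) + (1.6667)·(-0.8333) + (-2.3333)·(3.1667) + (-2.3333)·(-2.8333) + (2.6667)·(-0.8333) + (2.6667)·(-2.8333)) / 5 = -21.6667/5 = -4.3333
  s[X_2,X_2] = ((4.1667)·(4.1667) + (-0.8333)·(-0.8333) + (3.1667)·(3.1667) + (-2.8333)·(-2.8333) + (-0.8333)·(-0.8333) + (-2.8333)·(-2.8333)) / 5 = 44.8333/5 = 8.9667
  Sample standard deviations s_i = √(s[i,i]):
  s(X_1) = √(6.6667) = 2.582
  s(X_2) = √(8.9667) = 2.9944

Step 3 — r_{ij} = s_{ij} / (s_i · s_j):
  r[X_1,X_1] = 1 (diagonal).
  r[X_1,X_2] = -4.3333 / (2.582 · 2.9944) = -4.3333 / 7.7316 = -0.5605
  r[X_2,X_2] = 1 (diagonal).

R is symmetric with unit diagonal. Assembling:

R = [[1, -0.5605],
 [-0.5605, 1]]


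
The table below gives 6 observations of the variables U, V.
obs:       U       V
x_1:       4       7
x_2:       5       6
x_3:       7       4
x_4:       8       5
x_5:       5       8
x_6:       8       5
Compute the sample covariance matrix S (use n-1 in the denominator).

Step 1 — column means:
  mean(U) = (4 + 5 + 7 + 8 + 5 + 8) / 6 = 37/6 = 6.1667
  mean(V) = (7 + 6 + 4 + 5 + 8 + 5) / 6 = 35/6 = 5.8333

Step 2 — sample covariance S[i,j] = (1/(n-1)) · Σ_k (x_{k,i} - mean_i) · (x_{k,j} - mean_j), with n-1 = 5.
  S[U,U] = ((-2.1667)·(-2.1667) + (-1.1667)·(-1.1667) + (0.8333)·(0.8333) + (1.8333)·(1.8333) + (-1.1667)·(-1.1667) + (1.8333)·(1.8333)) / 5 = 14.8333/5 = 2.9667
  S[U,V] = ((-2.1667)·(1.1667) + (-1.1667)·(0.1667) + (0.8333)·(-1.8333) + (1.8333)·(-0.8333) + (-1.1667)·(2.1667) + (1.8333)·(-0.8333)) / 5 = -9.8333/5 = -1.9667
  S[V,V] = ((1.1667)·(1.1667) + (0.1667)·(0.1667) + (-1.8333)·(-1.8333) + (-0.8333)·(-0.8333) + (2.1667)·(2.1667) + (-0.8333)·(-0.8333)) / 5 = 10.8333/5 = 2.1667

S is symmetric (S[j,i] = S[i,j]). Assembling:

S = [[2.9667, -1.9667],
 [-1.9667, 2.1667]]


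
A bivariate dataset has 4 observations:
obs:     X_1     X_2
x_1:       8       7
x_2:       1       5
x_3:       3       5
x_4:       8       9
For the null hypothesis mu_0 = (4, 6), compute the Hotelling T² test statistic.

Step 1 — sample mean vector:
  mean(X_1) = (8 + 1 + 3 + 8) / 4 = 20/4 = 5
  mean(X_2) = (7 + 5 + 5 + 9) / 4 = 26/4 = 6.5
  x̄ = (5, 6.5),  deviation x̄ - mu_0 = (5, 6.5) - (4, 6) = (1, 0.5).

Step 2 — sample covariance matrix, S[i,j] = (1/(n-1)) · Σ_k (x_{k,i} - mean_i) · (x_{k,j} - mean_j), divisor n-1 = 3:
  S[X_1,X_1] = ((3)·(3) + (-4)·(-4) + (-2)·(-2) + (3)·(3)) / 3 = 38/3 = 12.6667
  S[X_1,X_2] = ((3)·(0.5) + (-4)·(-1.5) + (-2)·(-1.5) + (3)·(2.5)) / 3 = 18/3 = 6
  S[X_2,X_2] = ((0.5)·(0.5) + (-1.5)·(-1.5) + (-1.5)·(-1.5) + (2.5)·(2.5)) / 3 = 11/3 = 3.6667
  S = [[12.6667, 6],
 [6, 3.6667]].

Step 3 — invert S. det(S) = 12.6667·3.6667 - (6)² = 10.4444.
  S^{-1} = (1/det) · [[d, -b], [-b, a]] = [[0.3511, -0.5745],
 [-0.5745, 1.2128]].

Step 4 — quadratic form (x̄ - mu_0)^T · S^{-1} · (x̄ - mu_0):
  S^{-1} · (x̄ - mu_0) = (0.0638, 0.0319),
  (x̄ - mu_0)^T · [...] = (1)·(0.0638) + (0.5)·(0.0319) = 0.0798.

Step 5 — scale by n: T² = 4 · 0.0798 = 0.3191.

T² ≈ 0.3191


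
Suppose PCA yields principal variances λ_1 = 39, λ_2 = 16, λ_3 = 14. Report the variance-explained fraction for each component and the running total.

Step 1 — total variance = trace(Sigma) = Σ λ_i = 39 + 16 + 14 = 69.

Step 2 — fraction explained by component i = λ_i / Σ λ:
  PC1: 39/69 = 0.5652
  PC2: 16/69 = 0.2319
  PC3: 14/69 = 0.2029

Step 3 — cumulative fraction after k components = (λ_1 + ... + λ_k) / Σ λ:
  k = 1: 39/69 = 0.5652
  k = 2: (39 + 16)/69 = 55/69 = 0.7971
  k = 3: (39 + 16 + 14)/69 = 69/69 = 1

Summary (fraction, with percent):

explained: PC1 0.5652 (56.52%), PC2 0.2319 (23.19%), PC3 0.2029 (20.29%);  cumulative: 0.5652, 0.7971, 1


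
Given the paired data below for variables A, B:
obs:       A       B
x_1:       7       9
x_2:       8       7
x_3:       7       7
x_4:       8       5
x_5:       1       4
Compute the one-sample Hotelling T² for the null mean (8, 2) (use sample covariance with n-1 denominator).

Step 1 — sample mean vector:
  mean(A) = (7 + 8 + 7 + 8 + 1) / 5 = 31/5 = 6.2
  mean(B) = (9 + 7 + 7 + 5 + 4) / 5 = 32/5 = 6.4
  x̄ = (6.2, 6.4),  deviation x̄ - mu_0 = (6.2, 6.4) - (8, 2) = (-1.8, 4.4).

Step 2 — sample covariance matrix, S[i,j] = (1/(n-1)) · Σ_k (x_{k,i} - mean_i) · (x_{k,j} - mean_j), divisor n-1 = 4:
  S[A,A] = ((0.8)·(0.8) + (1.8)·(1.8) + (0.8)·(0.8) + (1.8)·(1.8) + (-5.2)·(-5.2)) / 4 = 34.8/4 = 8.7
  S[A,B] = ((0.8)·(2.6) + (1.8)·(0.6) + (0.8)·(0.6) + (1.8)·(-1.4) + (-5.2)·(-2.4)) / 4 = 13.6/4 = 3.4
  S[B,B] = ((2.6)·(2.6) + (0.6)·(0.6) + (0.6)·(0.6) + (-1.4)·(-1.4) + (-2.4)·(-2.4)) / 4 = 15.2/4 = 3.8
  S = [[8.7, 3.4],
 [3.4, 3.8]].

Step 3 — invert S. det(S) = 8.7·3.8 - (3.4)² = 21.5.
  S^{-1} = (1/det) · [[d, -b], [-b, a]] = [[0.1767, -0.1581],
 [-0.1581, 0.4047]].

Step 4 — quadratic form (x̄ - mu_0)^T · S^{-1} · (x̄ - mu_0):
  S^{-1} · (x̄ - mu_0) = (-1.014, 2.0651),
  (x̄ - mu_0)^T · [...] = (-1.8)·(-1.014) + (4.4)·(2.0651) = 10.9116.

Step 5 — scale by n: T² = 5 · 10.9116 = 54.5581.

T² ≈ 54.5581


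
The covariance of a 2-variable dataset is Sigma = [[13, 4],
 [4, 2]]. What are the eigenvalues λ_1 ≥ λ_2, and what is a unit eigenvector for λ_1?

Step 1 — characteristic polynomial of 2×2 Sigma:
  det(Sigma - λI) = λ² - trace · λ + det = 0.
  trace = 13 + 2 = 15, det = 13·2 - (4)² = 10.
Step 2 — discriminant:
  Δ = trace² - 4·det = 225 - 40 = 185.
Step 3 — eigenvalues:
  λ = (trace ± √Δ)/2 = (15 ± 13.6015)/2,
  λ_1 = 14.3007,  λ_2 = 0.6993.

Step 4 — unit eigenvector for λ_1: solve (Sigma - λ_1 I)v = 0. First row:
  (13 - 14.3007)·v_x + (4)·v_y = 0, i.e. (-1.3007)·v_x + (4)·v_y = 0,
  so v ∝ (b, λ_1 - a) = (4, 1.3007) = u.
  ||u|| = √((4)² + (1.3007)²) = √(17.6919) ≈ 4.2062,
  v_1 = u/||u|| ≈ (0.951, 0.3092) (||v_1|| = 1).

λ_1 = 14.3007,  λ_2 = 0.6993;  v_1 ≈ (0.951, 0.3092)


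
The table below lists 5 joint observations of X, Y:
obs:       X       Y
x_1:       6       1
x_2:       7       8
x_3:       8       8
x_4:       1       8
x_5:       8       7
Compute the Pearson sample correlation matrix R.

Step 1 — column means:
  mean(X) = (6 + 7 + 8 + 1 + 8) / 5 = 30/5 = 6
  mean(Y) = (1 + 8 + 8 + 8 + 7) / 5 = 32/5 = 6.4

Step 2 — sample variances and covariances s[i,j] = (1/(n-1)) · Σ_k (x_{k,i} - mean_i) · (x_{k,j} - mean_j), with n-1 = 4:
  s[X,X] = ((0)·(0) + (1)·(1) + (2)·(2) + (-5)·(-5) + (2)·(2)) / 4 = 34/4 = 8.5
  s[X,Y] = ((0)·(-5.4) + (1)·(1.6) + (2)·(1.6) + (-5)·(1.6) + (2)·(0.6)) / 4 = -2/4 = -0.5
  s[Y,Y] = ((-5.4)·(-5.4) + (1.6)·(1.6) + (1.6)·(1.6) + (1.6)·(1.6) + (0.6)·(0.6)) / 4 = 37.2/4 = 9.3
  Sample standard deviations s_i = √(s[i,i]):
  s(X) = √(8.5) = 2.9155
  s(Y) = √(9.3) = 3.0496

Step 3 — r_{ij} = s_{ij} / (s_i · s_j):
  r[X,X] = 1 (diagonal).
  r[X,Y] = -0.5 / (2.9155 · 3.0496) = -0.5 / 8.891 = -0.0562
  r[Y,Y] = 1 (diagonal).

R is symmetric with unit diagonal. Assembling:

R = [[1, -0.0562],
 [-0.0562, 1]]


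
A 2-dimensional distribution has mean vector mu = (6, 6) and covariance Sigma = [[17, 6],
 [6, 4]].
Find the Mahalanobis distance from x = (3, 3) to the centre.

Step 1 — centre the observation: (x - mu) = (-3, -3).

Step 2 — invert Sigma. det(Sigma) = 17·4 - (6)² = 32.
  Sigma^{-1} = (1/det) · [[d, -b], [-b, a]] = [[0.125, -0.1875],
 [-0.1875, 0.5312]].

Step 3 — form the quadratic (x - mu)^T · Sigma^{-1} · (x - mu):
  Sigma^{-1} · (x - mu) = (0.1875, -1.0312).
  (x - mu)^T · [Sigma^{-1} · (x - mu)] = (-3)·(0.1875) + (-3)·(-1.0312) = 2.5312.

Step 4 — take square root: d = √(2.5312) ≈ 1.591.

d(x, mu) = √(2.5312) ≈ 1.591


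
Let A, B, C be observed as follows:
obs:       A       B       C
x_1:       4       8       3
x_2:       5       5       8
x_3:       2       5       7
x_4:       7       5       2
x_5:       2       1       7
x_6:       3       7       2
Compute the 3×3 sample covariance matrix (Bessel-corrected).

Step 1 — column means:
  mean(A) = (4 + 5 + 2 + 7 + 2 + 3) / 6 = 23/6 = 3.8333
  mean(B) = (8 + 5 + 5 + 5 + 1 + 7) / 6 = 31/6 = 5.1667
  mean(C) = (3 + 8 + 7 + 2 + 7 + 2) / 6 = 29/6 = 4.8333

Step 2 — sample covariance S[i,j] = (1/(n-1)) · Σ_k (x_{k,i} - mean_i) · (x_{k,j} - mean_j), with n-1 = 5.
  S[A,A] = ((0.1667)·(0.1667) + (1.1667)·(1.1667) + (-1.8333)·(-1.8333) + (3.1667)·(3.1667) + (-1.8333)·(-1.8333) + (-0.8333)·(-0.8333)) / 5 = 18.8333/5 = 3.7667
  S[A,B] = ((0.1667)·(2.8333) + (1.1667)·(-0.1667) + (-1.8333)·(-0.1667) + (3.1667)·(-0.1667) + (-1.8333)·(-4.1667) + (-0.8333)·(1.8333)) / 5 = 6.1667/5 = 1.2333
  S[A,C] = ((0.1667)·(-1.8333) + (1.1667)·(3.1667) + (-1.8333)·(2.1667) + (3.1667)·(-2.8333) + (-1.8333)·(2.1667) + (-0.8333)·(-2.8333)) / 5 = -11.1667/5 = -2.2333
  S[B,B] = ((2.8333)·(2.8333) + (-0.1667)·(-0.1667) + (-0.1667)·(-0.1667) + (-0.1667)·(-0.1667) + (-4.1667)·(-4.1667) + (1.8333)·(1.8333)) / 5 = 28.8333/5 = 5.7667
  S[B,C] = ((2.8333)·(-1.8333) + (-0.1667)·(3.1667) + (-0.1667)·(2.1667) + (-0.1667)·(-2.8333) + (-4.1667)·(2.1667) + (1.8333)·(-2.8333)) / 5 = -19.8333/5 = -3.9667
  S[C,C] = ((-1.8333)·(-1.8333) + (3.1667)·(3.1667) + (2.1667)·(2.1667) + (-2.8333)·(-2.8333) + (2.1667)·(2.1667) + (-2.8333)·(-2.8333)) / 5 = 38.8333/5 = 7.7667

S is symmetric (S[j,i] = S[i,j]). Assembling:

S = [[3.7667, 1.2333, -2.2333],
 [1.2333, 5.7667, -3.9667],
 [-2.2333, -3.9667, 7.7667]]


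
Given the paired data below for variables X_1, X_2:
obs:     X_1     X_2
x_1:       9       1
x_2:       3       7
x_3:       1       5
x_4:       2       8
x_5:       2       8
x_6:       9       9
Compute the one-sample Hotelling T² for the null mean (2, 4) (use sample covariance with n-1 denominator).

Step 1 — sample mean vector:
  mean(X_1) = (9 + 3 + 1 + 2 + 2 + 9) / 6 = 26/6 = 4.3333
  mean(X_2) = (1 + 7 + 5 + 8 + 8 + 9) / 6 = 38/6 = 6.3333
  x̄ = (4.3333, 6.3333),  deviation x̄ - mu_0 = (4.3333, 6.3333) - (2, 4) = (2.3333, 2.3333).

Step 2 — sample covariance matrix, S[i,j] = (1/(n-1)) · Σ_k (x_{k,i} - mean_i) · (x_{k,j} - mean_j), divisor n-1 = 5:
  S[X_1,X_1] = ((4.6667)·(4.6667) + (-1.3333)·(-1.3333) + (-3.3333)·(-3.3333) + (-2.3333)·(-2.3333) + (-2.3333)·(-2.3333) + (4.6667)·(4.6667)) / 5 = 67.3333/5 = 13.4667
  S[X_1,X_2] = ((4.6667)·(-5.3333) + (-1.3333)·(0.6667) + (-3.3333)·(-1.3333) + (-2.3333)·(1.6667) + (-2.3333)·(1.6667) + (4.6667)·(2.6667)) / 5 = -16.6667/5 = -3.3333
  S[X_2,X_2] = ((-5.3333)·(-5.3333) + (0.6667)·(0.6667) + (-1.3333)·(-1.3333) + (1.6667)·(1.6667) + (1.6667)·(1.6667) + (2.6667)·(2.6667)) / 5 = 43.3333/5 = 8.6667
  S = [[13.4667, -3.3333],
 [-3.3333, 8.6667]].

Step 3 — invert S. det(S) = 13.4667·8.6667 - (-3.3333)² = 105.6.
  S^{-1} = (1/det) · [[d, -b], [-b, a]] = [[0.0821, 0.0316],
 [0.0316, 0.1275]].

Step 4 — quadratic form (x̄ - mu_0)^T · S^{-1} · (x̄ - mu_0):
  S^{-1} · (x̄ - mu_0) = (0.2652, 0.3712),
  (x̄ - mu_0)^T · [...] = (2.3333)·(0.2652) + (2.3333)·(0.3712) = 1.4848.

Step 5 — scale by n: T² = 6 · 1.4848 = 8.9091.

T² ≈ 8.9091


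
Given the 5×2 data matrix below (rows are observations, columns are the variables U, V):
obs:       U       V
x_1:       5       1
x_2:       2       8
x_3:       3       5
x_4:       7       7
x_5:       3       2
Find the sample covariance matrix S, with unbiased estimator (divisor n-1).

Step 1 — column means:
  mean(U) = (5 + 2 + 3 + 7 + 3) / 5 = 20/5 = 4
  mean(V) = (1 + 8 + 5 + 7 + 2) / 5 = 23/5 = 4.6

Step 2 — sample covariance S[i,j] = (1/(n-1)) · Σ_k (x_{k,i} - mean_i) · (x_{k,j} - mean_j), with n-1 = 4.
  S[U,U] = ((1)·(1) + (-2)·(-2) + (-1)·(-1) + (3)·(3) + (-1)·(-1)) / 4 = 16/4 = 4
  S[U,V] = ((1)·(-3.6) + (-2)·(3.4) + (-1)·(0.4) + (3)·(2.4) + (-1)·(-2.6)) / 4 = -1/4 = -0.25
  S[V,V] = ((-3.6)·(-3.6) + (3.4)·(3.4) + (0.4)·(0.4) + (2.4)·(2.4) + (-2.6)·(-2.6)) / 4 = 37.2/4 = 9.3

S is symmetric (S[j,i] = S[i,j]). Assembling:

S = [[4, -0.25],
 [-0.25, 9.3]]


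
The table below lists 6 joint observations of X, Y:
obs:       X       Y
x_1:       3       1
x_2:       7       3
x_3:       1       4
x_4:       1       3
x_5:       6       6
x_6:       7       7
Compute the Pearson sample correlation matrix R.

Step 1 — column means:
  mean(X) = (3 + 7 + 1 + 1 + 6 + 7) / 6 = 25/6 = 4.1667
  mean(Y) = (1 + 3 + 4 + 3 + 6 + 7) / 6 = 24/6 = 4

Step 2 — sample variances and covariances s[i,j] = (1/(n-1)) · Σ_k (x_{k,i} - mean_i) · (x_{k,j} - mean_j), with n-1 = 5:
  s[X,X] = ((-1.1667)·(-1.1667) + (2.8333)·(2.8333) + (-3.1667)·(-3.1667) + (-3.1667)·(-3.1667) + (1.8333)·(1.8333) + (2.8333)·(2.8333)) / 5 = 40.8333/5 = 8.1667
  s[X,Y] = ((-1.1667)·(-3) + (2.8333)·(-1) + (-3.1667)·(0) + (-3.1667)·(-1) + (1.8333)·(2) + (2.8333)·(3)) / 5 = 16/5 = 3.2
  s[Y,Y] = ((-3)·(-3) + (-1)·(-1) + (0)·(0) + (-1)·(-1) + (2)·(2) + (3)·(3)) / 5 = 24/5 = 4.8
  Sample standard deviations s_i = √(s[i,i]):
  s(X) = √(8.1667) = 2.8577
  s(Y) = √(4.8) = 2.1909

Step 3 — r_{ij} = s_{ij} / (s_i · s_j):
  r[X,X] = 1 (diagonal).
  r[X,Y] = 3.2 / (2.8577 · 2.1909) = 3.2 / 6.261 = 0.5111
  r[Y,Y] = 1 (diagonal).

R is symmetric with unit diagonal. Assembling:

R = [[1, 0.5111],
 [0.5111, 1]]


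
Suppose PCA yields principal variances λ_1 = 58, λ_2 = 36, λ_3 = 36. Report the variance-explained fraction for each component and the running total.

Step 1 — total variance = trace(Sigma) = Σ λ_i = 58 + 36 + 36 = 130.

Step 2 — fraction explained by component i = λ_i / Σ λ:
  PC1: 58/130 = 0.4462
  PC2: 36/130 = 0.2769
  PC3: 36/130 = 0.2769

Step 3 — cumulative fraction after k components = (λ_1 + ... + λ_k) / Σ λ:
  k = 1: 58/130 = 0.4462
  k = 2: (58 + 36)/130 = 94/130 = 0.7231
  k = 3: (58 + 36 + 36)/130 = 130/130 = 1

Summary (fraction, with percent):

explained: PC1 0.4462 (44.62%), PC2 0.2769 (27.69%), PC3 0.2769 (27.69%);  cumulative: 0.4462, 0.7231, 1


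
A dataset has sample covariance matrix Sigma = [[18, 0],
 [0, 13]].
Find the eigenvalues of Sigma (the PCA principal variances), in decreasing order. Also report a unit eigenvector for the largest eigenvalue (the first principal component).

Step 1 — characteristic polynomial of 2×2 Sigma:
  det(Sigma - λI) = λ² - trace · λ + det = 0.
  trace = 18 + 13 = 31, det = 18·13 - (0)² = 234.
Step 2 — discriminant:
  Δ = trace² - 4·det = 961 - 936 = 25.
Step 3 — eigenvalues:
  λ = (trace ± √Δ)/2 = (31 ± 5)/2,
  λ_1 = 18,  λ_2 = 13.

Step 4 — unit eigenvector for λ_1: Sigma is diagonal, so its eigenvectors are the coordinate axes. λ_1 = 18 is the diagonal entry on the first coordinate axis, hence
  v_1 = (1, 0) (||v_1|| = 1).

λ_1 = 18,  λ_2 = 13;  v_1 ≈ (1, 0)


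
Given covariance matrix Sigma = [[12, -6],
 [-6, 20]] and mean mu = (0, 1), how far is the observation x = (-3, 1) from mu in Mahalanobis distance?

Step 1 — centre the observation: (x - mu) = (-3, 0).

Step 2 — invert Sigma. det(Sigma) = 12·20 - (-6)² = 204.
  Sigma^{-1} = (1/det) · [[d, -b], [-b, a]] = [[0.098, 0.0294],
 [0.0294, 0.0588]].

Step 3 — form the quadratic (x - mu)^T · Sigma^{-1} · (x - mu):
  Sigma^{-1} · (x - mu) = (-0.2941, -0.0882).
  (x - mu)^T · [Sigma^{-1} · (x - mu)] = (-3)·(-0.2941) + (0)·(-0.0882) = 0.8824.

Step 4 — take square root: d = √(0.8824) ≈ 0.9393.

d(x, mu) = √(0.8824) ≈ 0.9393


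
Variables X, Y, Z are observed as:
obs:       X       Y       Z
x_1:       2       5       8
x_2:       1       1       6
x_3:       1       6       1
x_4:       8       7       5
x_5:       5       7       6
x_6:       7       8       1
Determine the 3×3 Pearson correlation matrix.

Step 1 — column means:
  mean(X) = (2 + 1 + 1 + 8 + 5 + 7) / 6 = 24/6 = 4
  mean(Y) = (5 + 1 + 6 + 7 + 7 + 8) / 6 = 34/6 = 5.6667
  mean(Z) = (8 + 6 + 1 + 5 + 6 + 1) / 6 = 27/6 = 4.5

Step 2 — sample variances and covariances s[i,j] = (1/(n-1)) · Σ_k (x_{k,i} - mean_i) · (x_{k,j} - mean_j), with n-1 = 5:
  s[X,X] = ((-2)·(-2) + (-3)·(-3) + (-3)·(-3) + (4)·(4) + (1)·(1) + (3)·(3)) / 5 = 48/5 = 9.6
  s[X,Y] = ((-2)·(-0.6667) + (-3)·(-4.6667) + (-3)·(0.3333) + (4)·(1.3333) + (1)·(1.3333) + (3)·(2.3333)) / 5 = 28/5 = 5.6
  s[X,Z] = ((-2)·(3.5) + (-3)·(1.5) + (-3)·(-3.5) + (4)·(0.5) + (1)·(1.5) + (3)·(-3.5)) / 5 = -8/5 = -1.6
  s[Y,Y] = ((-0.6667)·(-0.6667) + (-4.6667)·(-4.6667) + (0.3333)·(0.3333) + (1.3333)·(1.3333) + (1.3333)·(1.3333) + (2.3333)·(2.3333)) / 5 = 31.3333/5 = 6.2667
  s[Y,Z] = ((-0.6667)·(3.5) + (-4.6667)·(1.5) + (0.3333)·(-3.5) + (1.3333)·(0.5) + (1.3333)·(1.5) + (2.3333)·(-3.5)) / 5 = -16/5 = -3.2
  s[Z,Z] = ((3.5)·(3.5) + (1.5)·(1.5) + (-3.5)·(-3.5) + (0.5)·(0.5) + (1.5)·(1.5) + (-3.5)·(-3.5)) / 5 = 41.5/5 = 8.3
  Sample standard deviations s_i = √(s[i,i]):
  s(X) = √(9.6) = 3.0984
  s(Y) = √(6.2667) = 2.5033
  s(Z) = √(8.3) = 2.881

Step 3 — r_{ij} = s_{ij} / (s_i · s_j):
  r[X,X] = 1 (diagonal).
  r[X,Y] = 5.6 / (3.0984 · 2.5033) = 5.6 / 7.7563 = 0.722
  r[X,Z] = -1.6 / (3.0984 · 2.881) = -1.6 / 8.9264 = -0.1792
  r[Y,Y] = 1 (diagonal).
  r[Y,Z] = -3.2 / (2.5033 · 2.881) = -3.2 / 7.212 = -0.4437
  r[Z,Z] = 1 (diagonal).

R is symmetric with unit diagonal. Assembling:

R = [[1, 0.722, -0.1792],
 [0.722, 1, -0.4437],
 [-0.1792, -0.4437, 1]]


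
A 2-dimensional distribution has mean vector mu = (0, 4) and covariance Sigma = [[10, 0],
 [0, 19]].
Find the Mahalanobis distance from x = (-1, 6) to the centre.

Step 1 — centre the observation: (x - mu) = (-1, 2).

Step 2 — invert Sigma. det(Sigma) = 10·19 - (0)² = 190.
  Sigma^{-1} = (1/det) · [[d, -b], [-b, a]] = [[0.1, 0],
 [0, 0.0526]].

Step 3 — form the quadratic (x - mu)^T · Sigma^{-1} · (x - mu):
  Sigma^{-1} · (x - mu) = (-0.1, 0.1053).
  (x - mu)^T · [Sigma^{-1} · (x - mu)] = (-1)·(-0.1) + (2)·(0.1053) = 0.3105.

Step 4 — take square root: d = √(0.3105) ≈ 0.5572.

d(x, mu) = √(0.3105) ≈ 0.5572


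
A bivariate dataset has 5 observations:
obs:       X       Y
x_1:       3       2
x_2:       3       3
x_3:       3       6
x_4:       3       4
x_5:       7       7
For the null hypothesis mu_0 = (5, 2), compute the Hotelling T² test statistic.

Step 1 — sample mean vector:
  mean(X) = (3 + 3 + 3 + 3 + 7) / 5 = 19/5 = 3.8
  mean(Y) = (2 + 3 + 6 + 4 + 7) / 5 = 22/5 = 4.4
  x̄ = (3.8, 4.4),  deviation x̄ - mu_0 = (3.8, 4.4) - (5, 2) = (-1.2, 2.4).

Step 2 — sample covariance matrix, S[i,j] = (1/(n-1)) · Σ_k (x_{k,i} - mean_i) · (x_{k,j} - mean_j), divisor n-1 = 4:
  S[X,X] = ((-0.8)·(-0.8) + (-0.8)·(-0.8) + (-0.8)·(-0.8) + (-0.8)·(-0.8) + (3.2)·(3.2)) / 4 = 12.8/4 = 3.2
  S[X,Y] = ((-0.8)·(-2.4) + (-0.8)·(-1.4) + (-0.8)·(1.6) + (-0.8)·(-0.4) + (3.2)·(2.6)) / 4 = 10.4/4 = 2.6
  S[Y,Y] = ((-2.4)·(-2.4) + (-1.4)·(-1.4) + (1.6)·(1.6) + (-0.4)·(-0.4) + (2.6)·(2.6)) / 4 = 17.2/4 = 4.3
  S = [[3.2, 2.6],
 [2.6, 4.3]].

Step 3 — invert S. det(S) = 3.2·4.3 - (2.6)² = 7.
  S^{-1} = (1/det) · [[d, -b], [-b, a]] = [[0.6143, -0.3714],
 [-0.3714, 0.4571]].

Step 4 — quadratic form (x̄ - mu_0)^T · S^{-1} · (x̄ - mu_0):
  S^{-1} · (x̄ - mu_0) = (-1.6286, 1.5429),
  (x̄ - mu_0)^T · [...] = (-1.2)·(-1.6286) + (2.4)·(1.5429) = 5.6571.

Step 5 — scale by n: T² = 5 · 5.6571 = 28.2857.

T² ≈ 28.2857


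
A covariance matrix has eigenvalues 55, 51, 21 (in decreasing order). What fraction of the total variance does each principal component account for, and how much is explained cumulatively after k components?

Step 1 — total variance = trace(Sigma) = Σ λ_i = 55 + 51 + 21 = 127.

Step 2 — fraction explained by component i = λ_i / Σ λ:
  PC1: 55/127 = 0.4331
  PC2: 51/127 = 0.4016
  PC3: 21/127 = 0.1654

Step 3 — cumulative fraction after k components = (λ_1 + ... + λ_k) / Σ λ:
  k = 1: 55/127 = 0.4331
  k = 2: (55 + 51)/127 = 106/127 = 0.8346
  k = 3: (55 + 51 + 21)/127 = 127/127 = 1

Summary (fraction, with percent):

explained: PC1 0.4331 (43.31%), PC2 0.4016 (40.16%), PC3 0.1654 (16.54%);  cumulative: 0.4331, 0.8346, 1


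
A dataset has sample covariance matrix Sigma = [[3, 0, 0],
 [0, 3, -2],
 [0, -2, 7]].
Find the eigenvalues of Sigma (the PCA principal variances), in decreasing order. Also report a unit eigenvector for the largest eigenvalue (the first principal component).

Step 1 — characteristic polynomial p(λ) = det(λI - Sigma) = λ³ - tr·λ² + c_1·λ - det, where tr = trace, c_1 = sum of the principal 2×2 minors, det = det(Sigma):
  tr = 3 + 3 + 7 = 13,
  c_1 = (3·3 - (0)²) + (3·7 - (0)²) + (3·7 - (-2)²) = 9 + 21 + 17 = 47,
  det = 3·(3·7 - (-2)²) - (0)·((0)·7 - (-2)·(0)) + (0)·((0)·(-2) - 3·(0)) = 3·(17) - (0)·(0) + (0)·(0) = 51.
  So p(λ) = λ³ - 13λ² + 47λ - 51.
Step 2 — look for an integer root (rational root theorem: any rational root is an integer divisor of 51). Testing λ = 3:
  p(3) = 27 - 117 + 141 - 51 = 0  ✓
  Dividing out (λ - 3): p(λ) = (λ - 3)(λ² - 10λ + 17).
Step 3 — remaining eigenvalues from the quadratic λ² - 10λ + 17 = 0:
  Δ = 10² - 4·17 = 100 - 68 = 32,  λ = (10 ± √32)/2 = (10 ± 5.6569)/2 ≈ 7.8284 or 2.1716.
  Sorted: λ_1 = 7.8284,  λ_2 = 3,  λ_3 = 2.1716  (check: sum = 13 = tr ✓).

Step 4 — unit eigenvector for λ_1 ≈ 7.8284: v spans the null space of (Sigma - λ_1 I), whose rows are
  r_1 = (-4.8284, 0, 0),  r_2 = (0, -4.8284, -2),  r_3 = (0, -2, -0.8284).
  v is orthogonal to every row, so take v ∝ r_1 × r_2 = ((0)·(-2) - (0)·(-4.8284), (0)·(0) - (-4.8284)·(-2), (-4.8284)·(-4.8284) - (0)·(0)) ≈ (0, -9.6569, 23.3137).
  Rescale (multiply by -1 so the first nonzero entry is positive): u = (0, 9.6569, -23.3137).
  ||u|| = √((0)² + (9.6569)² + (-23.3137)²) = √(636.7838) ≈ 25.2346,  v_1 = u/||u|| ≈ (0, 0.3827, -0.9239) (||v_1|| = 1).

λ_1 = 7.8284,  λ_2 = 3,  λ_3 = 2.1716;  v_1 ≈ (0, 0.3827, -0.9239)


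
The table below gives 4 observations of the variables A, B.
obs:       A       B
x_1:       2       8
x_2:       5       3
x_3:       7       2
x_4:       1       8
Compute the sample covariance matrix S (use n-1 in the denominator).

Step 1 — column means:
  mean(A) = (2 + 5 + 7 + 1) / 4 = 15/4 = 3.75
  mean(B) = (8 + 3 + 2 + 8) / 4 = 21/4 = 5.25

Step 2 — sample covariance S[i,j] = (1/(n-1)) · Σ_k (x_{k,i} - mean_i) · (x_{k,j} - mean_j), with n-1 = 3.
  S[A,A] = ((-1.75)·(-1.75) + (1.25)·(1.25) + (3.25)·(3.25) + (-2.75)·(-2.75)) / 3 = 22.75/3 = 7.5833
  S[A,B] = ((-1.75)·(2.75) + (1.25)·(-2.25) + (3.25)·(-3.25) + (-2.75)·(2.75)) / 3 = -25.75/3 = -8.5833
  S[B,B] = ((2.75)·(2.75) + (-2.25)·(-2.25) + (-3.25)·(-3.25) + (2.75)·(2.75)) / 3 = 30.75/3 = 10.25

S is symmetric (S[j,i] = S[i,j]). Assembling:

S = [[7.5833, -8.5833],
 [-8.5833, 10.25]]


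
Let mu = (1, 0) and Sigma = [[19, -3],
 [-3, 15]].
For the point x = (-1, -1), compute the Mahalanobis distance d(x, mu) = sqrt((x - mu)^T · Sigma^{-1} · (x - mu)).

Step 1 — centre the observation: (x - mu) = (-2, -1).

Step 2 — invert Sigma. det(Sigma) = 19·15 - (-3)² = 276.
  Sigma^{-1} = (1/det) · [[d, -b], [-b, a]] = [[0.0543, 0.0109],
 [0.0109, 0.0688]].

Step 3 — form the quadratic (x - mu)^T · Sigma^{-1} · (x - mu):
  Sigma^{-1} · (x - mu) = (-0.1196, -0.0906).
  (x - mu)^T · [Sigma^{-1} · (x - mu)] = (-2)·(-0.1196) + (-1)·(-0.0906) = 0.3297.

Step 4 — take square root: d = √(0.3297) ≈ 0.5742.

d(x, mu) = √(0.3297) ≈ 0.5742


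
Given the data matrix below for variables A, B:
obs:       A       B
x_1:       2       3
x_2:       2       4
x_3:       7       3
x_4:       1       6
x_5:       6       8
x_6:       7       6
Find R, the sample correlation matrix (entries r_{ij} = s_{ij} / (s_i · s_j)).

Step 1 — column means:
  mean(A) = (2 + 2 + 7 + 1 + 6 + 7) / 6 = 25/6 = 4.1667
  mean(B) = (3 + 4 + 3 + 6 + 8 + 6) / 6 = 30/6 = 5

Step 2 — sample variances and covariances s[i,j] = (1/(n-1)) · Σ_k (x_{k,i} - mean_i) · (x_{k,j} - mean_j), with n-1 = 5:
  s[A,A] = ((-2.1667)·(-2.1667) + (-2.1667)·(-2.1667) + (2.8333)·(2.8333) + (-3.1667)·(-3.1667) + (1.8333)·(1.8333) + (2.8333)·(2.8333)) / 5 = 38.8333/5 = 7.7667
  s[A,B] = ((-2.1667)·(-2) + (-2.1667)·(-1) + (2.8333)·(-2) + (-3.1667)·(1) + (1.8333)·(3) + (2.8333)·(1)) / 5 = 6/5 = 1.2
  s[B,B] = ((-2)·(-2) + (-1)·(-1) + (-2)·(-2) + (1)·(1) + (3)·(3) + (1)·(1)) / 5 = 20/5 = 4
  Sample standard deviations s_i = √(s[i,i]):
  s(A) = √(7.7667) = 2.7869
  s(B) = √(4) = 2

Step 3 — r_{ij} = s_{ij} / (s_i · s_j):
  r[A,A] = 1 (diagonal).
  r[A,B] = 1.2 / (2.7869 · 2) = 1.2 / 5.5737 = 0.2153
  r[B,B] = 1 (diagonal).

R is symmetric with unit diagonal. Assembling:

R = [[1, 0.2153],
 [0.2153, 1]]


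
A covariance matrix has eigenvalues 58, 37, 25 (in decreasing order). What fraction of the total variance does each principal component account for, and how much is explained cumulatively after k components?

Step 1 — total variance = trace(Sigma) = Σ λ_i = 58 + 37 + 25 = 120.

Step 2 — fraction explained by component i = λ_i / Σ λ:
  PC1: 58/120 = 0.4833
  PC2: 37/120 = 0.3083
  PC3: 25/120 = 0.2083

Step 3 — cumulative fraction after k components = (λ_1 + ... + λ_k) / Σ λ:
  k = 1: 58/120 = 0.4833
  k = 2: (58 + 37)/120 = 95/120 = 0.7917
  k = 3: (58 + 37 + 25)/120 = 120/120 = 1

Summary (fraction, with percent):

explained: PC1 0.4833 (48.33%), PC2 0.3083 (30.83%), PC3 0.2083 (20.83%);  cumulative: 0.4833, 0.7917, 1


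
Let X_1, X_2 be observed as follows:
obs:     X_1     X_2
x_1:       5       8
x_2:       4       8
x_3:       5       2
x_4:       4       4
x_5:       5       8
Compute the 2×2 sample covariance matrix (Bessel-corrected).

Step 1 — column means:
  mean(X_1) = (5 + 4 + 5 + 4 + 5) / 5 = 23/5 = 4.6
  mean(X_2) = (8 + 8 + 2 + 4 + 8) / 5 = 30/5 = 6

Step 2 — sample covariance S[i,j] = (1/(n-1)) · Σ_k (x_{k,i} - mean_i) · (x_{k,j} - mean_j), with n-1 = 4.
  S[X_1,X_1] = ((0.4)·(0.4) + (-0.6)·(-0.6) + (0.4)·(0.4) + (-0.6)·(-0.6) + (0.4)·(0.4)) / 4 = 1.2/4 = 0.3
  S[X_1,X_2] = ((0.4)·(2) + (-0.6)·(2) + (0.4)·(-4) + (-0.6)·(-2) + (0.4)·(2)) / 4 = 0/4 = 0
  S[X_2,X_2] = ((2)·(2) + (2)·(2) + (-4)·(-4) + (-2)·(-2) + (2)·(2)) / 4 = 32/4 = 8

S is symmetric (S[j,i] = S[i,j]). Assembling:

S = [[0.3, 0],
 [0, 8]]


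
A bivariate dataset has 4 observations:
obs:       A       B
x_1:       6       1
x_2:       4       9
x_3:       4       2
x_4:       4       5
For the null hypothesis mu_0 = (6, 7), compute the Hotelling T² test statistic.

Step 1 — sample mean vector:
  mean(A) = (6 + 4 + 4 + 4) / 4 = 18/4 = 4.5
  mean(B) = (1 + 9 + 2 + 5) / 4 = 17/4 = 4.25
  x̄ = (4.5, 4.25),  deviation x̄ - mu_0 = (4.5, 4.25) - (6, 7) = (-1.5, -2.75).

Step 2 — sample covariance matrix, S[i,j] = (1/(n-1)) · Σ_k (x_{k,i} - mean_i) · (x_{k,j} - mean_j), divisor n-1 = 3:
  S[A,A] = ((1.5)·(1.5) + (-0.5)·(-0.5) + (-0.5)·(-0.5) + (-0.5)·(-0.5)) / 3 = 3/3 = 1
  S[A,B] = ((1.5)·(-3.25) + (-0.5)·(4.75) + (-0.5)·(-2.25) + (-0.5)·(0.75)) / 3 = -6.5/3 = -2.1667
  S[B,B] = ((-3.25)·(-3.25) + (4.75)·(4.75) + (-2.25)·(-2.25) + (0.75)·(0.75)) / 3 = 38.75/3 = 12.9167
  S = [[1, -2.1667],
 [-2.1667, 12.9167]].

Step 3 — invert S. det(S) = 1·12.9167 - (-2.1667)² = 8.2222.
  S^{-1} = (1/det) · [[d, -b], [-b, a]] = [[1.5709, 0.2635],
 [0.2635, 0.1216]].

Step 4 — quadratic form (x̄ - mu_0)^T · S^{-1} · (x̄ - mu_0):
  S^{-1} · (x̄ - mu_0) = (-3.0811, -0.7297),
  (x̄ - mu_0)^T · [...] = (-1.5)·(-3.0811) + (-2.75)·(-0.7297) = 6.6284.

Step 5 — scale by n: T² = 4 · 6.6284 = 26.5135.

T² ≈ 26.5135


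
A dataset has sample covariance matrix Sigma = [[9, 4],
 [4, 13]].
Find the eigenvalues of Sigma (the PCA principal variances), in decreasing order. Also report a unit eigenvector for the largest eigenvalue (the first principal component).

Step 1 — characteristic polynomial of 2×2 Sigma:
  det(Sigma - λI) = λ² - trace · λ + det = 0.
  trace = 9 + 13 = 22, det = 9·13 - (4)² = 101.
Step 2 — discriminant:
  Δ = trace² - 4·det = 484 - 404 = 80.
Step 3 — eigenvalues:
  λ = (trace ± √Δ)/2 = (22 ± 8.9443)/2,
  λ_1 = 15.4721,  λ_2 = 6.5279.

Step 4 — unit eigenvector for λ_1: solve (Sigma - λ_1 I)v = 0. First row:
  (9 - 15.4721)·v_x + (4)·v_y = 0, i.e. (-6.4721)·v_x + (4)·v_y = 0,
  so v ∝ (b, λ_1 - a) = (4, 6.4721) = u.
  ||u|| = √((4)² + (6.4721)²) = √(57.8885) ≈ 7.6085,
  v_1 = u/||u|| ≈ (0.5257, 0.8507) (||v_1|| = 1).

λ_1 = 15.4721,  λ_2 = 6.5279;  v_1 ≈ (0.5257, 0.8507)


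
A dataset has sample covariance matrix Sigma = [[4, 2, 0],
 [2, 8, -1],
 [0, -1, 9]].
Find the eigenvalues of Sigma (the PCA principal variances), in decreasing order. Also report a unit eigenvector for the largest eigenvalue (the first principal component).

Step 1 — characteristic polynomial p(λ) = det(λI - Sigma) = λ³ - tr·λ² + c_1·λ - det, where tr = trace, c_1 = sum of the principal 2×2 minors, det = det(Sigma):
  tr = 4 + 8 + 9 = 21,
  c_1 = (4·8 - (2)²) + (4·9 - (0)²) + (8·9 - (-1)²) = 28 + 36 + 71 = 135,
  det = 4·(8·9 - (-1)²) - (2)·((2)·9 - (-1)·(0)) + (0)·((2)·(-1) - 8·(0)) = 4·(71) - (2)·(18) + (0)·(-2) = 248.
  So p(λ) = λ³ - 21λ² + 135λ - 248.
Step 2 — look for an integer root (rational root theorem: any rational root is an integer divisor of 248). Testing λ = 8:
  p(8) = 512 - 1344 + 1080 - 248 = 0  ✓
  Dividing out (λ - 8): p(λ) = (λ - 8)(λ² - 13λ + 31).
Step 3 — remaining eigenvalues from the quadratic λ² - 13λ + 31 = 0:
  Δ = 13² - 4·31 = 169 - 124 = 45,  λ = (13 ± √45)/2 = (13 ± 6.7082)/2 ≈ 9.8541 or 3.1459.
  Sorted: λ_1 = 9.8541,  λ_2 = 8,  λ_3 = 3.1459  (check: sum = 21 = tr ✓).

Step 4 — unit eigenvector for λ_1 ≈ 9.8541: v spans the null space of (Sigma - λ_1 I), whose rows are
  r_1 = (-5.8541, 2, 0),  r_2 = (2, -1.8541, -1),  r_3 = (0, -1, -0.8541).
  v is orthogonal to every row, so take v ∝ r_1 × r_2 = ((2)·(-1) - (0)·(-1.8541), (0)·(2) - (-5.8541)·(-1), (-5.8541)·(-1.8541) - (2)·(2)) ≈ (-2, -5.8541, 6.8541).
  Rescale (multiply by -1 so the first nonzero entry is positive): u = (2, 5.8541, -6.8541).
  ||u|| = √((2)² + (5.8541)² + (-6.8541)²) = √(85.2492) ≈ 9.2331,  v_1 = u/||u|| ≈ (0.2166, 0.634, -0.7423) (||v_1|| = 1).

λ_1 = 9.8541,  λ_2 = 8,  λ_3 = 3.1459;  v_1 ≈ (0.2166, 0.634, -0.7423)


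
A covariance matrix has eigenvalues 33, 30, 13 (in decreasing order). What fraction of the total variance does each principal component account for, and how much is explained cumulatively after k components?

Step 1 — total variance = trace(Sigma) = Σ λ_i = 33 + 30 + 13 = 76.

Step 2 — fraction explained by component i = λ_i / Σ λ:
  PC1: 33/76 = 0.4342
  PC2: 30/76 = 0.3947
  PC3: 13/76 = 0.1711

Step 3 — cumulative fraction after k components = (λ_1 + ... + λ_k) / Σ λ:
  k = 1: 33/76 = 0.4342
  k = 2: (33 + 30)/76 = 63/76 = 0.8289
  k = 3: (33 + 30 + 13)/76 = 76/76 = 1

Summary (fraction, with percent):

explained: PC1 0.4342 (43.42%), PC2 0.3947 (39.47%), PC3 0.1711 (17.11%);  cumulative: 0.4342, 0.8289, 1


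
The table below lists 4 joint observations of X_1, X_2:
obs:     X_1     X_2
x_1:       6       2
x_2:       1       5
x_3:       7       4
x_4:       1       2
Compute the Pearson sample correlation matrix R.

Step 1 — column means:
  mean(X_1) = (6 + 1 + 7 + 1) / 4 = 15/4 = 3.75
  mean(X_2) = (2 + 5 + 4 + 2) / 4 = 13/4 = 3.25

Step 2 — sample variances and covariances s[i,j] = (1/(n-1)) · Σ_k (x_{k,i} - mean_i) · (x_{k,j} - mean_j), with n-1 = 3:
  s[X_1,X_1] = ((2.25)·(2.25) + (-2.75)·(-2.75) + (3.25)·(3.25) + (-2.75)·(-2.75)) / 3 = 30.75/3 = 10.25
  s[X_1,X_2] = ((2.25)·(-1.25) + (-2.75)·(1.75) + (3.25)·(0.75) + (-2.75)·(-1.25)) / 3 = -1.75/3 = -0.5833
  s[X_2,X_2] = ((-1.25)·(-1.25) + (1.75)·(1.75) + (0.75)·(0.75) + (-1.25)·(-1.25)) / 3 = 6.75/3 = 2.25
  Sample standard deviations s_i = √(s[i,i]):
  s(X_1) = √(10.25) = 3.2016
  s(X_2) = √(2.25) = 1.5

Step 3 — r_{ij} = s_{ij} / (s_i · s_j):
  r[X_1,X_1] = 1 (diagonal).
  r[X_1,X_2] = -0.5833 / (3.2016 · 1.5) = -0.5833 / 4.8023 = -0.1215
  r[X_2,X_2] = 1 (diagonal).

R is symmetric with unit diagonal. Assembling:

R = [[1, -0.1215],
 [-0.1215, 1]]
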